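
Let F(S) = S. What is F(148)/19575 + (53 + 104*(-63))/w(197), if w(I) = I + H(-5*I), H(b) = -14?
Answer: -42396947/1194075 ≈ -35.506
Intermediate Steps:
w(I) = -14 + I (w(I) = I - 14 = -14 + I)
F(148)/19575 + (53 + 104*(-63))/w(197) = 148/19575 + (53 + 104*(-63))/(-14 + 197) = 148*(1/19575) + (53 - 6552)/183 = 148/19575 - 6499*1/183 = 148/19575 - 6499/183 = -42396947/1194075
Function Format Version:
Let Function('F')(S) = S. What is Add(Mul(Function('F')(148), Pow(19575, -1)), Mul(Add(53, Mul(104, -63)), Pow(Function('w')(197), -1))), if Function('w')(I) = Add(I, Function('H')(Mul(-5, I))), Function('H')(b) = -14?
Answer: Rational(-42396947, 1194075) ≈ -35.506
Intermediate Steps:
Function('w')(I) = Add(-14, I) (Function('w')(I) = Add(I, -14) = Add(-14, I))
Add(Mul(Function('F')(148), Pow(19575, -1)), Mul(Add(53, Mul(104, -63)), Pow(Function('w')(197), -1))) = Add(Mul(148, Pow(19575, -1)), Mul(Add(53, Mul(104, -63)), Pow(Add(-14, 197), -1))) = Add(Mul(148, Rational(1, 19575)), Mul(Add(53, -6552), Pow(183, -1))) = Add(Rational(148, 19575), Mul(-6499, Rational(1, 183))) = Add(Rational(148, 19575), Rational(-6499, 183)) = Rational(-42396947, 1194075)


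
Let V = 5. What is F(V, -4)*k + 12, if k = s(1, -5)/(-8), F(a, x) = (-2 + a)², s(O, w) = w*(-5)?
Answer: -129/8 ≈ -16.125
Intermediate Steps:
s(O, w) = -5*w
k = -25/8 (k = -5*(-5)/(-8) = 25*(-⅛) = -25/8 ≈ -3.1250)
F(V, -4)*k + 12 = (-2 + 5)²*(-25/8) + 12 = 3²*(-25/8) + 12 = 9*(-25/8) + 12 = -225/8 + 12 = -129/8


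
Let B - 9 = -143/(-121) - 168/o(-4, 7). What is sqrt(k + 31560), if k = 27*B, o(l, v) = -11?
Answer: 4*sqrt(243870)/11 ≈ 179.58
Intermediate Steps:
B = 280/11 (B = 9 + (-143/(-121) - 168/(-11)) = 9 + (-143*(-1/121) - 168*(-1/11)) = 9 + (13/11 + 168/11) = 9 + 181/11 = 280/11 ≈ 25.455)
k = 7560/11 (k = 27*(280/11) = 7560/11 ≈ 687.27)
sqrt(k + 31560) = sqrt(7560/11 + 31560) = sqrt(354720/11) = 4*sqrt(243870)/11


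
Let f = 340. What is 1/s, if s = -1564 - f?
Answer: -1/1904 ≈ -0.00052521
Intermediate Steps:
s = -1904 (s = -1564 - 1*340 = -1564 - 340 = -1904)
1/s = 1/(-1904) = -1/1904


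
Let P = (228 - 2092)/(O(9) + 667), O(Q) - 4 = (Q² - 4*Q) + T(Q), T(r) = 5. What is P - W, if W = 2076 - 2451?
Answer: 268511/721 ≈ 372.41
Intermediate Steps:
O(Q) = 9 + Q² - 4*Q (O(Q) = 4 + ((Q² - 4*Q) + 5) = 4 + (5 + Q² - 4*Q) = 9 + Q² - 4*Q)
P = -1864/721 (P = (228 - 2092)/((9 + 9² - 4*9) + 667) = -1864/((9 + 81 - 36) + 667) = -1864/(54 + 667) = -1864/721 ≈ -2.5853)
W = -375
P - W = -1864/721 - 1*(-375) = -1864/721 + 375 = 268511/721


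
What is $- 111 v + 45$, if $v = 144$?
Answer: $-15939$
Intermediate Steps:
$- 111 v + 45 = \left(-111\right) 144 + 45 = -15984 + 45 = -15939$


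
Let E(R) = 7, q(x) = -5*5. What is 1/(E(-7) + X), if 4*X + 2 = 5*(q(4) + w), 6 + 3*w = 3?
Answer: -1/26 ≈ -0.038462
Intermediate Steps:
q(x) = -25
w = -1 (w = -2 + (1/3)*3 = -2 + 1 = -1)
X = -33 (X = -1/2 + (5*(-25 - 1))/4 = -1/2 + (5*(-26))/4 = -1/2 + (1/4)*(-130) = -1/2 - 65/2 = -33)
1/(E(-7) + X) = 1/(7 - 33) = 1/(-26) = -1/26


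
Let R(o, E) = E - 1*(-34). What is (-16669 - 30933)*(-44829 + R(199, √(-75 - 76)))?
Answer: 2132331590 - 47602*I*√151 ≈ 2.1323e+9 - 5.8494e+5*I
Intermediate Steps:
R(o, E) = 34 + E (R(o, E) = E + 34 = 34 + E)
(-16669 - 30933)*(-44829 + R(199, √(-75 - 76))) = (-16669 - 30933)*(-44829 + (34 + √(-75 - 76))) = -47602*(-44829 + (34 + √(-151))) = -47602*(-44829 + (34 + I*√151)) = -47602*(-44795 + I*√151) = 2132331590 - 47602*I*√151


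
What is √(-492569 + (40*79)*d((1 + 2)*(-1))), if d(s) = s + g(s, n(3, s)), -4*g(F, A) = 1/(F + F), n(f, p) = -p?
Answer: 2*I*√1129314/3 ≈ 708.46*I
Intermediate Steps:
g(F, A) = -1/(8*F) (g(F, A) = -1/(4*(F + F)) = -1/(2*F)/4 = -1/(8*F))
d(s) = s - 1/(8*s)
√(-492569 + (40*79)*d((1 + 2)*(-1))) = √(-492569 + (40*79)*((1 + 2)*(-1) - (-1/(1 + 2))/8)) = √(-492569 + 3160*(3*(-1) - 1/(8*(3*(-1))))) = √(-492569 + 3160*(-3 - ⅛/(-3))) = √(-492569 + 3160*(-3 - ⅛*(-⅓))) = √(-492569 + 3160*(-3 + 1/24)) = √(-492569 + 3160*(-71/24)) = √(-492569 - 28045/3) = √(-1505752/3) = 2*I*√1129314/3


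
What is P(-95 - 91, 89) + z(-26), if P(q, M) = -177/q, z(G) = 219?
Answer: 13637/62 ≈ 219.95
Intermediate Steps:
P(-95 - 91, 89) + z(-26) = -177/(-95 - 91) + 219 = -177/(-186) + 219 = -177*(-1/186) + 219 = 59/62 + 219 = 13637/62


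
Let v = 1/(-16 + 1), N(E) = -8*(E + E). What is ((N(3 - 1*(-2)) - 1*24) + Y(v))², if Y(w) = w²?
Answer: 547513201/50625 ≈ 10815.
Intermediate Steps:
N(E) = -16*E
v = -1/15 (v = 1/(-15) = -1/15 ≈ -0.066667)
((N(3 - 1*(-2)) - 1*24) + Y(v))² = ((-16*(3 - 1*(-2)) - 1*24) + (-1/15)²)² = ((-16*(3 + 2) - 24) + 1/225)² = ((-16*5 - 24) + 1/225)² = ((-80 - 24) + 1/225)² = (-104 + 1/225)² = (-23399/225)² = 547513201/50625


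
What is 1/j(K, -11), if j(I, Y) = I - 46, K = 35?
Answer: -1/11 ≈ -0.090909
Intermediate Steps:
j(I, Y) = -46 + I
1/j(K, -11) = 1/(-46 + 35) = 1/(-11) = -1/11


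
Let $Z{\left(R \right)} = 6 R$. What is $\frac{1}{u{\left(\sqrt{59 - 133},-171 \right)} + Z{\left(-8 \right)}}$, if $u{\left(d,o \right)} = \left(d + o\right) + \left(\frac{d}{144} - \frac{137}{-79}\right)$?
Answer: $- \frac{14058551808}{3059297855653} - \frac{65156040 i \sqrt{74}}{3059297855653} \approx -0.0045954 - 0.00018321 i$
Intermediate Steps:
$u{\left(d,o \right)} = \frac{137}{79} + o + \frac{145 d}{144}$ ($u{\left(d,o \right)} = \left(d + o\right) + \left(d \frac{1}{144} - - \frac{137}{79}\right) = \left(d + o\right) + \left(\frac{d}{144} + \frac{137}{79}\right) = \left(d + o\right) + \left(\frac{137}{79} + \frac{d}{144}\right) = \frac{137}{79} + o + \frac{145 d}{144}$)
$\frac{1}{u{\left(\sqrt{59 - 133},-171 \right)} + Z{\left(-8 \right)}} = \frac{1}{\left(\frac{137}{79} - 171 + \frac{145 \sqrt{59 - 133}}{144}\right) + 6 \left(-8\right)} = \frac{1}{\left(\frac{137}{79} - 171 + \frac{145 \sqrt{-74}}{144}\right) - 48} = \frac{1}{\left(\frac{137}{79} - 171 + \frac{145 i \sqrt{74}}{144}\right) - 48} = \frac{1}{\left(- \frac{13372}{79} + \frac{145 i \sqrt{74}}{144}\right) - 48} = \frac{1}{- \frac{17164}{79} + \frac{145 i \sqrt{74}}{144}}$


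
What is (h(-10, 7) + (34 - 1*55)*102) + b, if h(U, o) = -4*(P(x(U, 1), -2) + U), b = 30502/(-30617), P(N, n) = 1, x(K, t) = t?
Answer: -64509904/30617 ≈ -2107.0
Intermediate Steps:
b = -30502/30617 (b = 30502*(-1/30617) = -30502/30617 ≈ -0.99624)
h(U, o) = -4 - 4*U (h(U, o) = -4*(1 + U) = -4 - 4*U)
(h(-10, 7) + (34 - 1*55)*102) + b = ((-4 - 4*(-10)) + (34 - 1*55)*102) - 30502/30617 = ((-4 + 40) + (34 - 55)*102) - 30502/30617 = (36 - 21*102) - 30502/30617 = (36 - 2142) - 30502/30617 = -2106 - 30502/30617 = -64509904/30617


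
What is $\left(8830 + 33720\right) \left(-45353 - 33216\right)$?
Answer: $-3343110950$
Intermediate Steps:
$\left(8830 + 33720\right) \left(-45353 - 33216\right) = 42550 \left(-78569\right) = -3343110950$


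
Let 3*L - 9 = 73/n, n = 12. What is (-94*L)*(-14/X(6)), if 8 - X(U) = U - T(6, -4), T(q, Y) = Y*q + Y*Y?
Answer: -59549/54 ≈ -1102.8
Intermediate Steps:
T(q, Y) = Y² + Y*q (T(q, Y) = Y*q + Y² = Y² + Y*q)
L = 181/36 (L = 3 + (73/12)/3 = 3 + (73*(1/12))/3 = 3 + (⅓)*(73/12) = 3 + 73/36 = 181/36 ≈ 5.0278)
X(U) = -U (X(U) = 8 - (U - (-4)*(-4 + 6)) = 8 - (U - (-4)*2) = 8 - (U - 1*(-8)) = 8 - (U + 8) = 8 - (8 + U) = 8 + (-8 - U) = -U)
(-94*L)*(-14/X(6)) = (-94*181/36)*(-14/((-1*6))) = -(-59549)/(9*(-6)) = -(-59549)*(-1)/(9*6) = -8507/18*7/3 = -59549/54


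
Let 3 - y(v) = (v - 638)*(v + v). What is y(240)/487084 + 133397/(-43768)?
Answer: -14153493581/5329673128 ≈ -2.6556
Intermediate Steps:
y(v) = 3 - 2*v*(-638 + v) (y(v) = 3 - (v - 638)*(v + v) = 3 - (-638 + v)*2*v = 3 - 2*v*(-638 + v))
y(240)/487084 + 133397/(-43768) = (3 - 2*240**2 + 1276*240)/487084 + 133397/(-43768) = (3 - 2*57600 + 306240)*(1/487084) + 133397*(-1/43768) = (3 - 115200 + 306240)*(1/487084) - 133397/43768 = 191043*(1/487084) - 133397/43768 = 191043/487084 - 133397/43768 = -14153493581/5329673128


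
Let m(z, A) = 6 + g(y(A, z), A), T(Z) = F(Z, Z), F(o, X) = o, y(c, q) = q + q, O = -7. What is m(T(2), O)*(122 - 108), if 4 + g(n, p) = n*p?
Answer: -364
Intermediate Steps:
y(c, q) = 2*q
T(Z) = Z
g(n, p) = -4 + n*p
m(z, A) = 2 + 2*A*z (m(z, A) = 6 + (-4 + (2*z)*A) = 6 + (-4 + 2*A*z) = 2 + 2*A*z)
m(T(2), O)*(122 - 108) = (2 + 2*(-7)*2)*(122 - 108) = (2 - 28)*14 = -26*14 = -364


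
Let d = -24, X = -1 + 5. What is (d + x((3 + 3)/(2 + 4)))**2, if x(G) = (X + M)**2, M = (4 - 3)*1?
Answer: 1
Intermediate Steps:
M = 1 (M = 1*1 = 1)
X = 4
x(G) = 25 (x(G) = (4 + 1)**2 = 5**2 = 25)
(d + x((3 + 3)/(2 + 4)))**2 = (-24 + 25)**2 = 1**2 = 1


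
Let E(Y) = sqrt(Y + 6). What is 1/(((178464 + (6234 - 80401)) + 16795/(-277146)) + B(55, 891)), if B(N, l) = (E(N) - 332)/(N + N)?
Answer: 12116344398396852735/1263661068140255250603266 - 1056136198095*sqrt(61)/1263661068140255250603266 ≈ 9.5883e-6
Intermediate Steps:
E(Y) = sqrt(6 + Y)
B(N, l) = (-332 + sqrt(6 + N))/(2*N) (B(N, l) = (sqrt(6 + N) - 332)/(N + N) = (-332 + sqrt(6 + N))/((2*N)) = (-332 + sqrt(6 + N))*(1/(2*N)) = (-332 + sqrt(6 + N))/(2*N))
1/(((178464 + (6234 - 80401)) + 16795/(-277146)) + B(55, 891)) = 1/(((178464 + (6234 - 80401)) + 16795/(-277146)) + (1/2)*(-332 + sqrt(6 + 55))/55) = 1/(((178464 - 74167) + 16795*(-1/277146)) + (1/2)*(1/55)*(-332 + sqrt(61))) = 1/((104297 - 16795/277146) + (-166/55 + sqrt(61)/110)) = 1/(28905479567/277146 + (-166/55 + sqrt(61)/110)) = 1/(1589755369949/15243030 + sqrt(61)/110)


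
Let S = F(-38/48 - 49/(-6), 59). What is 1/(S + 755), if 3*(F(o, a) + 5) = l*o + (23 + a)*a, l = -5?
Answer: 8/18803 ≈ 0.00042546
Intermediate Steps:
F(o, a) = -5 - 5*o/3 + a*(23 + a)/3 (F(o, a) = -5 + (-5*o + (23 + a)*a)/3 = -5 + (-5*o + a*(23 + a))/3 = -5 + (-5*o/3 + a*(23 + a)/3) = -5 - 5*o/3 + a*(23 + a)/3)
S = 12763/8 (S = -5 - 5*(-38/48 - 49/(-6))/3 + (⅓)*59² + (23/3)*59 = -5 - 5*(-38*1/48 - 49*(-⅙))/3 + (⅓)*3481 + 1357/3 = -5 - 5*(-19/24 + 49/6)/3 + 3481/3 + 1357/3 = -5 - 5/3*59/8 + 3481/3 + 1357/3 = -5 - 295/24 + 3481/3 + 1357/3 = 12763/8 ≈ 1595.4)
1/(S + 755) = 1/(12763/8 + 755) = 1/(18803/8) = 8/18803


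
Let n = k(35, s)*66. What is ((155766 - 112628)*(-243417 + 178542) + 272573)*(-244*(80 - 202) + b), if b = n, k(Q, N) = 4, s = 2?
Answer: -84038701075664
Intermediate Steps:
n = 264 (n = 4*66 = 264)
b = 264
((155766 - 112628)*(-243417 + 178542) + 272573)*(-244*(80 - 202) + b) = ((155766 - 112628)*(-243417 + 178542) + 272573)*(-244*(80 - 202) + 264) = (43138*(-64875) + 272573)*(-244*(-122) + 264) = (-2798577750 + 272573)*(29768 + 264) = -2798305177*30032 = -84038701075664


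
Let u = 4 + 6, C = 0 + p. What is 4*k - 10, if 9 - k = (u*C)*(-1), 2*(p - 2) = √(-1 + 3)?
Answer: 106 + 20*√2 ≈ 134.28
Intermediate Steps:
p = 2 + √2/2 (p = 2 + √(-1 + 3)/2 = 2 + √2/2 ≈ 2.7071)
C = 2 + √2/2 (C = 0 + (2 + √2/2) = 2 + √2/2 ≈ 2.7071)
u = 10
k = 29 + 5*√2 (k = 9 - 10*(2 + √2/2)*(-1) = 9 - (20 + 5*√2)*(-1) = 9 - (-20 - 5*√2) = 9 + (20 + 5*√2) = 29 + 5*√2 ≈ 36.071)
4*k - 10 = 4*(29 + 5*√2) - 10 = (116 + 20*√2) - 10 = 106 + 20*√2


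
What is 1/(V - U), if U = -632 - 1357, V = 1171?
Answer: 1/3160 ≈ 0.00031646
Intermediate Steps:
U = -1989
1/(V - U) = 1/(1171 - 1*(-1989)) = 1/(1171 + 1989) = 1/3160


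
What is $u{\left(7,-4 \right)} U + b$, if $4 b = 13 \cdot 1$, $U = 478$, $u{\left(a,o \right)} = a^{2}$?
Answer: $\frac{93701}{4} \approx 23425.0$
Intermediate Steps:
$b = \frac{13}{4}$ ($b = \frac{13 \cdot 1}{4} = \frac{1}{4} \cdot 13 = \frac{13}{4} \approx 3.25$)
$u{\left(7,-4 \right)} U + b = 7^{2} \cdot 478 + \frac{13}{4} = 49 \cdot 478 + \frac{13}{4} = 23422 + \frac{13}{4} = \frac{93701}{4}$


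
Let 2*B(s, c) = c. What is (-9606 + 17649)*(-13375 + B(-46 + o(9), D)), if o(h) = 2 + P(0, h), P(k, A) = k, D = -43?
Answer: -215496099/2 ≈ -1.0775e+8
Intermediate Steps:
o(h) = 2 (o(h) = 2 + 0 = 2)
B(s, c) = c/2
(-9606 + 17649)*(-13375 + B(-46 + o(9), D)) = (-9606 + 17649)*(-13375 + (1/2)*(-43)) = 8043*(-13375 - 43/2) = 8043*(-26793/2) = -215496099/2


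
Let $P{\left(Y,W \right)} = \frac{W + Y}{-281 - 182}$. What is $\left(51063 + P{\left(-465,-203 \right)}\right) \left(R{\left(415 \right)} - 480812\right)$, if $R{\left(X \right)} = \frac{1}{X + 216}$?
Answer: $- \frac{7173056374596527}{292153} \approx -2.4552 \cdot 10^{10}$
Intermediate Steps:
$R{\left(X \right)} = \frac{1}{216 + X}$
$P{\left(Y,W \right)} = - \frac{W}{463} - \frac{Y}{463}$ ($P{\left(Y,W \right)} = \frac{W + Y}{-463} = \left(W + Y\right) \left(- \frac{1}{463}\right) = - \frac{W}{463} - \frac{Y}{463}$)
$\left(51063 + P{\left(-465,-203 \right)}\right) \left(R{\left(415 \right)} - 480812\right) = \left(51063 - - \frac{668}{463}\right) \left(\frac{1}{216 + 415} - 480812\right) = \left(51063 + \left(\frac{203}{463} + \frac{465}{463}\right)\right) \left(\frac{1}{631} - 480812\right) = \left(51063 + \frac{668}{463}\right) \left(\frac{1}{631} - 480812\right) = \frac{23642837}{463} \left(- \frac{303392371}{631}\right) = - \frac{7173056374596527}{292153}$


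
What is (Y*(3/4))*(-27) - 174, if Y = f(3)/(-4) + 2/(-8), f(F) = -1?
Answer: -174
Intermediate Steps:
Y = 0 (Y = -1/(-4) + 2/(-8) = -1*(-¼) + 2*(-⅛) = ¼ - ¼ = 0)
(Y*(3/4))*(-27) - 174 = (0*(3/4))*(-27) - 174 = (0*(3*(¼)))*(-27) - 174 = (0*(¾))*(-27) - 174 = 0*(-27) - 174 = 0 - 174 = -174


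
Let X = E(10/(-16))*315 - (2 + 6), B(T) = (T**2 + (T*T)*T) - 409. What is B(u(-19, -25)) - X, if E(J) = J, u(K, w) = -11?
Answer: -11313/8 ≈ -1414.1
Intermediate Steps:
B(T) = -409 + T**2 + T**3 (B(T) = (T**2 + T**2*T) - 409 = (T**2 + T**3) - 409 = -409 + T**2 + T**3)
X = -1639/8 (X = (10/(-16))*315 - (2 + 6) = (10*(-1/16))*315 - 1*8 = -5/8*315 - 8 = -1575/8 - 8 = -1639/8 ≈ -204.88)
B(u(-19, -25)) - X = (-409 + (-11)**2 + (-11)**3) - 1*(-1639/8) = (-409 + 121 - 1331) + 1639/8 = -1619 + 1639/8 = -11313/8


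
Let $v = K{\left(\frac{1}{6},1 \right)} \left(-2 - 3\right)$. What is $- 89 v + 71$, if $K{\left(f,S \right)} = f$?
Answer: $\frac{871}{6} \approx 145.17$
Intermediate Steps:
$v = - \frac{5}{6}$ ($v = \frac{-2 - 3}{6} = \frac{1}{6} \left(-5\right) = - \frac{5}{6} \approx -0.83333$)
$- 89 v + 71 = \left(-89\right) \left(- \frac{5}{6}\right) + 71 = \frac{445}{6} + 71 = \frac{871}{6}$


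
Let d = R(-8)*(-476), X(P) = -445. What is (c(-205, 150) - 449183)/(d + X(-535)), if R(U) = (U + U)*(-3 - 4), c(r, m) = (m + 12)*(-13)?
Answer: 451289/53757 ≈ 8.3950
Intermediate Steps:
c(r, m) = -156 - 13*m (c(r, m) = (12 + m)*(-13) = -156 - 13*m)
R(U) = -14*U (R(U) = (2*U)*(-7) = -14*U)
d = -53312 (d = -14*(-8)*(-476) = 112*(-476) = -53312)
(c(-205, 150) - 449183)/(d + X(-535)) = ((-156 - 13*150) - 449183)/(-53312 - 445) = ((-156 - 1950) - 449183)/(-53757) = (-2106 - 449183)*(-1/53757) = -451289*(-1/53757) = 451289/53757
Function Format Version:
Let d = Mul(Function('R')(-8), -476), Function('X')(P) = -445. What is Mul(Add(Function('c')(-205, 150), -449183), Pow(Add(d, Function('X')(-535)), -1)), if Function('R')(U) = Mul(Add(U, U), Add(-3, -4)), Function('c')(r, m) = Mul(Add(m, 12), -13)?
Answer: Rational(451289, 53757) ≈ 8.3950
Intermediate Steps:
Function('c')(r, m) = Add(-156, Mul(-13, m)) (Function('c')(r, m) = Mul(Add(12, m), -13) = Add(-156, Mul(-13, m)))
Function('R')(U) = Mul(-14, U) (Function('R')(U) = Mul(Mul(2, U), -7) = Mul(-14, U))
d = -53312 (d = Mul(Mul(-14, -8), -476) = Mul(112, -476) = -53312)
Mul(Add(Function('c')(-205, 150), -449183), Pow(Add(d, Function('X')(-535)), -1)) = Mul(Add(Add(-156, Mul(-13, 150)), -449183), Pow(Add(-53312, -445), -1)) = Mul(Add(Add(-156, -1950), -449183), Pow(-53757, -1)) = Mul(Add(-2106, -449183), Rational(-1, 53757)) = Mul(-451289, Rational(-1, 53757)) = Rational(451289, 53757)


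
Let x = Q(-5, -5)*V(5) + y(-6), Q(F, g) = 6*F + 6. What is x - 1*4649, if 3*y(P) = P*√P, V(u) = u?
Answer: -4769 - 2*I*√6 ≈ -4769.0 - 4.899*I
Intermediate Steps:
y(P) = P^(3/2)/3 (y(P) = (P*√P)/3 = P^(3/2)/3)
Q(F, g) = 6 + 6*F
x = -120 - 2*I*√6 (x = (6 + 6*(-5))*5 + (-6)^(3/2)/3 = (6 - 30)*5 + (-6*I*√6)/3 = -24*5 - 2*I*√6 = -120 - 2*I*√6 ≈ -120.0 - 4.899*I)
x - 1*4649 = (-120 - 2*I*√6) - 1*4649 = (-120 - 2*I*√6) - 4649 = -4769 - 2*I*√6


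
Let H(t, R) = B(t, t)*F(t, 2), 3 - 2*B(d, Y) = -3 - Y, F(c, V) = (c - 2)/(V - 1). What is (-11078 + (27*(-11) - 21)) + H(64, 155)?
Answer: -9226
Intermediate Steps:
F(c, V) = (-2 + c)/(-1 + V)
B(d, Y) = 3 + Y/2 (B(d, Y) = 3/2 - (-3 - Y)/2 = 3/2 + (3/2 + Y/2) = 3 + Y/2)
H(t, R) = (-2 + t)*(3 + t/2) (H(t, R) = (3 + t/2)*((-2 + t)/(-1 + 2)) = (3 + t/2)*((-2 + t)/1) = (3 + t/2)*(1*(-2 + t)) = (3 + t/2)*(-2 + t) = (-2 + t)*(3 + t/2))
(-11078 + (27*(-11) - 21)) + H(64, 155) = (-11078 + (27*(-11) - 21)) + (-2 + 64)*(6 + 64)/2 = (-11078 + (-297 - 21)) + (½)*62*70 = (-11078 - 318) + 2170 = -11396 + 2170 = -9226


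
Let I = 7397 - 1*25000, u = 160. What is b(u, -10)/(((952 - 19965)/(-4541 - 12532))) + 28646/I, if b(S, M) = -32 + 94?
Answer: 18088586780/334685839 ≈ 54.046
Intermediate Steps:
b(S, M) = 62
I = -17603 (I = 7397 - 25000 = -17603)
b(u, -10)/(((952 - 19965)/(-4541 - 12532))) + 28646/I = 62/(((952 - 19965)/(-4541 - 12532))) + 28646/(-17603) = 62/((-19013/(-17073))) + 28646*(-1/17603) = 62/((-19013*(-1/17073))) - 28646/17603 = 62/(19013/17073) - 28646/17603 = 62*(17073/19013) - 28646/17603 = 1058526/19013 - 28646/17603 = 18088586780/334685839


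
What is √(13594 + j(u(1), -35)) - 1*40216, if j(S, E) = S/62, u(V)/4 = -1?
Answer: -40216 + 2*√3265943/31 ≈ -40099.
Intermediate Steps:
u(V) = -4 (u(V) = 4*(-1) = -4)
j(S, E) = S/62 (j(S, E) = S*(1/62) = S/62)
√(13594 + j(u(1), -35)) - 1*40216 = √(13594 + (1/62)*(-4)) - 1*40216 = √(13594 - 2/31) - 40216 = √(421412/31) - 40216 = 2*√3265943/31 - 40216 = -40216 + 2*√3265943/31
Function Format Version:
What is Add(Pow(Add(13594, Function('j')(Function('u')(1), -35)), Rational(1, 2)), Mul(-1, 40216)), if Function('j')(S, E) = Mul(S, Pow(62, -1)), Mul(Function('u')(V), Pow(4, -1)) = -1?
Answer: Add(-40216, Mul(Rational(2, 31), Pow(3265943, Rational(1, 2)))) ≈ -40099.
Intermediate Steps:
Function('u')(V) = -4 (Function('u')(V) = Mul(4, -1) = -4)
Function('j')(S, E) = Mul(Rational(1, 62), S) (Function('j')(S, E) = Mul(S, Rational(1, 62)) = Mul(Rational(1, 62), S))
Add(Pow(Add(13594, Function('j')(Function('u')(1), -35)), Rational(1, 2)), Mul(-1, 40216)) = Add(Pow(Add(13594, Mul(Rational(1, 62), -4)), Rational(1, 2)), Mul(-1, 40216)) = Add(Pow(Add(13594, Rational(-2, 31)), Rational(1, 2)), -40216) = Add(Pow(Rational(421412, 31), Rational(1, 2)), -40216) = Add(Mul(Rational(2, 31), Pow(3265943, Rational(1, 2))), -40216) = Add(-40216, Mul(Rational(2, 31), Pow(3265943, Rational(1, 2))))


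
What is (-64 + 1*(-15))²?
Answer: 6241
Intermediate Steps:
(-64 + 1*(-15))² = (-64 - 15)² = (-79)² = 6241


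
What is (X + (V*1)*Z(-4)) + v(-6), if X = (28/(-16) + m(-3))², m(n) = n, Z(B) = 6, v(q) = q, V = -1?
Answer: 169/16 ≈ 10.563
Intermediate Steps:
X = 361/16 (X = (28/(-16) - 3)² = (28*(-1/16) - 3)² = (-7/4 - 3)² = (-19/4)² = 361/16 ≈ 22.563)
(X + (V*1)*Z(-4)) + v(-6) = (361/16 - 1*1*6) - 6 = (361/16 - 1*6) - 6 = (361/16 - 6) - 6 = 265/16 - 6 = 169/16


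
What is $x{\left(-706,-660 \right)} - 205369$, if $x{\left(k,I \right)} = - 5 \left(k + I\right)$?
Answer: $-198539$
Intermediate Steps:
$x{\left(k,I \right)} = - 5 I - 5 k$ ($x{\left(k,I \right)} = - 5 \left(I + k\right) = - 5 I - 5 k$)
$x{\left(-706,-660 \right)} - 205369 = \left(\left(-5\right) \left(-660\right) - -3530\right) - 205369 = \left(3300 + 3530\right) - 205369 = 6830 - 205369 = -198539$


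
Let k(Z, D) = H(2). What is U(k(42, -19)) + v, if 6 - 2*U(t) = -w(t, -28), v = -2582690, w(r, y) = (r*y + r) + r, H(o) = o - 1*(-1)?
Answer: -2582726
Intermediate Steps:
H(o) = 1 + o (H(o) = o + 1 = 1 + o)
w(r, y) = 2*r + r*y (w(r, y) = (r + r*y) + r = 2*r + r*y)
k(Z, D) = 3 (k(Z, D) = 1 + 2 = 3)
U(t) = 3 - 13*t (U(t) = 3 - (-1)*t*(2 - 28)/2 = 3 - (-1)*t*(-26)/2 = 3 - (-1)*(-26*t)/2 = 3 - 13*t)
U(k(42, -19)) + v = (3 - 13*3) - 2582690 = (3 - 39) - 2582690 = -36 - 2582690 = -2582726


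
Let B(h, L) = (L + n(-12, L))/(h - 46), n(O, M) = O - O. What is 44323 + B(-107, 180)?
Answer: 753471/17 ≈ 44322.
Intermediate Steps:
n(O, M) = 0
B(h, L) = L/(-46 + h) (B(h, L) = (L + 0)/(h - 46) = L/(-46 + h))
44323 + B(-107, 180) = 44323 + 180/(-46 - 107) = 44323 + 180/(-153) = 44323 + 180*(-1/153) = 44323 - 20/17 = 753471/17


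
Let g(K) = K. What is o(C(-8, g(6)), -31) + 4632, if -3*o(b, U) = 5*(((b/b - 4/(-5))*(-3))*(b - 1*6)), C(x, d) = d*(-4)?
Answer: 4362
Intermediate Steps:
C(x, d) = -4*d
o(b, U) = -54 + 9*b (o(b, U) = -5*((b/b - 4/(-5))*(-3))*(b - 1*6)/3 = -5*((1 - 4*(-⅕))*(-3))*(b - 6)/3 = -5*((1 + ⅘)*(-3))*(-6 + b)/3 = -5*((9/5)*(-3))*(-6 + b)/3 = -5*(-27*(-6 + b)/5)/3 = -5*(162/5 - 27*b/5)/3 = -(162 - 27*b)/3 = -54 + 9*b)
o(C(-8, g(6)), -31) + 4632 = (-54 + 9*(-4*6)) + 4632 = (-54 + 9*(-24)) + 4632 = (-54 - 216) + 4632 = -270 + 4632 = 4362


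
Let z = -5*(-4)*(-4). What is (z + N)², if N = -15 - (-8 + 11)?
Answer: 9604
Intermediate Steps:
N = -18 (N = -15 - 1*3 = -15 - 3 = -18)
z = -80 (z = 20*(-4) = -80)
(z + N)² = (-80 - 18)² = (-98)² = 9604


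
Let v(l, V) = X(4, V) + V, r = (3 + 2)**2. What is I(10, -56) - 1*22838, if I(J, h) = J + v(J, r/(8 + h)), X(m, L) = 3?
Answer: -1095625/48 ≈ -22826.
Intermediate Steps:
r = 25 (r = 5**2 = 25)
v(l, V) = 3 + V
I(J, h) = 3 + J + 25/(8 + h) (I(J, h) = J + (3 + 25/(8 + h)) = 3 + J + 25/(8 + h))
I(10, -56) - 1*22838 = (25 + (3 + 10)*(8 - 56))/(8 - 56) - 1*22838 = (25 + 13*(-48))/(-48) - 22838 = -(25 - 624)/48 - 22838 = -1/48*(-599) - 22838 = 599/48 - 22838 = -1095625/48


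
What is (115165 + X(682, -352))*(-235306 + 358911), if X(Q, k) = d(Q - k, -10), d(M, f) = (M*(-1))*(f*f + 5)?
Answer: 815174975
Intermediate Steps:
d(M, f) = -M*(5 + f²) (d(M, f) = (-M)*(f² + 5) = (-M)*(5 + f²) = -M*(5 + f²))
X(Q, k) = -105*Q + 105*k (X(Q, k) = -(Q - k)*(5 + (-10)²) = -(Q - k)*(5 + 100) = -1*(Q - k)*105 = -105*Q + 105*k)
(115165 + X(682, -352))*(-235306 + 358911) = (115165 + (-105*682 + 105*(-352)))*(-235306 + 358911) = (115165 + (-71610 - 36960))*123605 = (115165 - 108570)*123605 = 6595*123605 = 815174975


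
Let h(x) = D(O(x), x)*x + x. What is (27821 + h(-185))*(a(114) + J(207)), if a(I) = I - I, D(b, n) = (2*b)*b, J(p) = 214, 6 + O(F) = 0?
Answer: 3063624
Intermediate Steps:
O(F) = -6 (O(F) = -6 + 0 = -6)
D(b, n) = 2*b**2
a(I) = 0
h(x) = 73*x (h(x) = (2*(-6)**2)*x + x = (2*36)*x + x = 72*x + x = 73*x)
(27821 + h(-185))*(a(114) + J(207)) = (27821 + 73*(-185))*(0 + 214) = (27821 - 13505)*214 = 14316*214 = 3063624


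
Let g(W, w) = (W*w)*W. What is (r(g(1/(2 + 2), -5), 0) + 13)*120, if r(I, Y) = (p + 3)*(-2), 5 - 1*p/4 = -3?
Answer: -6840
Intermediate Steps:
p = 32 (p = 20 - 4*(-3) = 20 + 12 = 32)
g(W, w) = w*W²
r(I, Y) = -70 (r(I, Y) = (32 + 3)*(-2) = 35*(-2) = -70)
(r(g(1/(2 + 2), -5), 0) + 13)*120 = (-70 + 13)*120 = -57*120 = -6840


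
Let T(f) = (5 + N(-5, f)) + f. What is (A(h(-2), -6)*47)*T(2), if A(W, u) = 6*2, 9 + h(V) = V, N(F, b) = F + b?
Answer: 2256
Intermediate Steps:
h(V) = -9 + V
T(f) = 2*f (T(f) = (5 + (-5 + f)) + f = f + f = 2*f)
A(W, u) = 12
(A(h(-2), -6)*47)*T(2) = (12*47)*(2*2) = 564*4 = 2256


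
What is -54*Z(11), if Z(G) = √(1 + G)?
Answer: -108*√3 ≈ -187.06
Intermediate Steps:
-54*Z(11) = -54*√(1 + 11) = -108*√3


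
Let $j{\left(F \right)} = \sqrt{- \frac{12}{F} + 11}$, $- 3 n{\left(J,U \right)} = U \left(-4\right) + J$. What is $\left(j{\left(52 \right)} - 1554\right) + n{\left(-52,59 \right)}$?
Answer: $-1458 + \frac{2 \sqrt{455}}{13} \approx -1454.7$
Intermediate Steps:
$n{\left(J,U \right)} = - \frac{J}{3} + \frac{4 U}{3}$ ($n{\left(J,U \right)} = - \frac{U \left(-4\right) + J}{3} = - \frac{- 4 U + J}{3} = - \frac{J - 4 U}{3} = - \frac{J}{3} + \frac{4 U}{3}$)
$j{\left(F \right)} = \sqrt{11 - \frac{12}{F}}$
$\left(j{\left(52 \right)} - 1554\right) + n{\left(-52,59 \right)} = \left(\sqrt{11 - \frac{12}{52}} - 1554\right) + \left(\left(- \frac{1}{3}\right) \left(-52\right) + \frac{4}{3} \cdot 59\right) = \left(\sqrt{11 - \frac{3}{13}} - 1554\right) + \left(\frac{52}{3} + \frac{236}{3}\right) = \left(\sqrt{11 - \frac{3}{13}} - 1554\right) + 96 = \left(\sqrt{\frac{140}{13}} - 1554\right) + 96 = \left(\frac{2 \sqrt{455}}{13} - 1554\right) + 96 = \left(-1554 + \frac{2 \sqrt{455}}{13}\right) + 96 = -1458 + \frac{2 \sqrt{455}}{13}$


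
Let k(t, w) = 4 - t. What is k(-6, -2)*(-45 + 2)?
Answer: -430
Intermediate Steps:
k(-6, -2)*(-45 + 2) = (4 - 1*(-6))*(-45 + 2) = (4 + 6)*(-43) = 10*(-43) = -430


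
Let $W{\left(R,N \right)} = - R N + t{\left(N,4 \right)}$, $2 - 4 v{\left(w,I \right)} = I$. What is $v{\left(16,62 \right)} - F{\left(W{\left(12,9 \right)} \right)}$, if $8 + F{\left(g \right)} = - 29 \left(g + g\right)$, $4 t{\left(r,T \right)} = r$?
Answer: $- \frac{12281}{2} \approx -6140.5$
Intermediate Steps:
$v{\left(w,I \right)} = \frac{1}{2} - \frac{I}{4}$
$t{\left(r,T \right)} = \frac{r}{4}$
$W{\left(R,N \right)} = \frac{N}{4} - N R$ ($W{\left(R,N \right)} = - R N + \frac{N}{4} = - N R + \frac{N}{4} = \frac{N}{4} - N R$)
$F{\left(g \right)} = -8 - 58 g$ ($F{\left(g \right)} = -8 - 29 \left(g + g\right) = -8 - 29 \cdot 2 g = -8 - 58 g$)
$v{\left(16,62 \right)} - F{\left(W{\left(12,9 \right)} \right)} = \left(\frac{1}{2} - \frac{31}{2}\right) - \left(-8 - 58 \cdot 9 \left(\frac{1}{4} - 12\right)\right) = -15 - \left(-8 - 58 \cdot 9 \left(- \frac{47}{4}\right)\right) = -15 - \left(-8 - - \frac{12267}{2}\right) = -15 - \left(-8 + \frac{12267}{2}\right) = -15 - \frac{12251}{2} = - \frac{12281}{2}$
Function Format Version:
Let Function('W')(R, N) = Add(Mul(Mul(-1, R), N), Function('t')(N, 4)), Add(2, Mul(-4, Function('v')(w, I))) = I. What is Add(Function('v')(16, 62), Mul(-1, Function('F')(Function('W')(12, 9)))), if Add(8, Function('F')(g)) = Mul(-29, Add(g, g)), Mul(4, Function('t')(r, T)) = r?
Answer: Rational(-12281, 2) ≈ -6140.5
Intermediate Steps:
Function('v')(w, I) = Add(Rational(1, 2), Mul(Rational(-1, 4), I))
Function('t')(r, T) = Mul(Rational(1, 4), r)
Function('W')(R, N) = Add(Mul(Rational(1, 4), N), Mul(-1, N, R)) (Function('W')(R, N) = Add(Mul(Mul(-1, R), N), Mul(Rational(1, 4), N)) = Add(Mul(-1, N, R), Mul(Rational(1, 4), N)) = Add(Mul(Rational(1, 4), N), Mul(-1, N, R)))
Function('F')(g) = Add(-8, Mul(-58, g)) (Function('F')(g) = Add(-8, Mul(-29, Add(g, g))) = Add(-8, Mul(-29, Mul(2, g))) = Add(-8, Mul(-58, g)))
Add(Function('v')(16, 62), Mul(-1, Function('F')(Function('W')(12, 9)))) = Add(Add(Rational(1, 2), Mul(Rational(-1, 4), 62)), Mul(-1, Add(-8, Mul(-58, Mul(9, Add(Rational(1, 4), Mul(-1, 12))))))) = Add(Add(Rational(1, 2), Rational(-31, 2)), Mul(-1, Add(-8, Mul(-58, Mul(9, Add(Rational(1, 4), -12)))))) = Add(-15, Mul(-1, Add(-8, Mul(-58, Mul(9, Rational(-47, 4)))))) = Add(-15, Mul(-1, Add(-8, Mul(-58, Rational(-423, 4))))) = Add(-15, Mul(-1, Add(-8, Rational(12267, 2)))) = Add(-15, Mul(-1, Rational(12251, 2))) = Add(-15, Rational(-12251, 2)) = Rational(-12281, 2)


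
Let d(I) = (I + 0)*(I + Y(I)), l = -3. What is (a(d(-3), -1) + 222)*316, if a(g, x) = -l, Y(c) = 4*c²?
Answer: 71100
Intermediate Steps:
d(I) = I*(I + 4*I²) (d(I) = (I + 0)*(I + 4*I²) = I*(I + 4*I²))
a(g, x) = 3 (a(g, x) = -1*(-3) = 3)
(a(d(-3), -1) + 222)*316 = (3 + 222)*316 = 225*316 = 71100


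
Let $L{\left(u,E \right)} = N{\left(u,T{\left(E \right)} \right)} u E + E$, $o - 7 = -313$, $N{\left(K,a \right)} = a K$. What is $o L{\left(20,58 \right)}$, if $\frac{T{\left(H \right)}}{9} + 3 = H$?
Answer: $-3514121748$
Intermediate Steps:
$T{\left(H \right)} = -27 + 9 H$
$N{\left(K,a \right)} = K a$
$o = -306$ ($o = 7 - 313 = -306$)
$L{\left(u,E \right)} = E + E u^{2} \left(-27 + 9 E\right)$ ($L{\left(u,E \right)} = u \left(-27 + 9 E\right) u E + E = u^{2} \left(-27 + 9 E\right) E + E = E u^{2} \left(-27 + 9 E\right) + E = E + E u^{2} \left(-27 + 9 E\right)$)
$o L{\left(20,58 \right)} = - 306 \cdot 58 \left(1 + 9 \cdot 20^{2} \left(-3 + 58\right)\right) = - 306 \cdot 58 \left(1 + 9 \cdot 400 \cdot 55\right) = - 306 \cdot 58 \left(1 + 198000\right) = - 306 \cdot 58 \cdot 198001 = \left(-306\right) 11484058 = -3514121748$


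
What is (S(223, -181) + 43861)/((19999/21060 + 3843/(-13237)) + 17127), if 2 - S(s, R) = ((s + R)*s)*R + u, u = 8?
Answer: 1135389478860/11181963649 ≈ 101.54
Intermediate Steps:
S(s, R) = -6 - R*s*(R + s) (S(s, R) = 2 - (((s + R)*s)*R + 8) = 2 - (((R + s)*s)*R + 8) = 2 - ((s*(R + s))*R + 8) = 2 - (R*s*(R + s) + 8) = 2 - (8 + R*s*(R + s)) = 2 + (-8 - R*s*(R + s)) = -6 - R*s*(R + s))
(S(223, -181) + 43861)/((19999/21060 + 3843/(-13237)) + 17127) = ((-6 - 1*(-181)*223**2 - 1*223*(-181)**2) + 43861)/((19999/21060 + 3843/(-13237)) + 17127) = ((-6 - 1*(-181)*49729 - 1*223*32761) + 43861)/((19999*(1/21060) + 3843*(-1/13237)) + 17127) = ((-6 + 9000949 - 7305703) + 43861)/((19999/21060 - 9/31) + 17127) = (1695240 + 43861)/(430429/652860 + 17127) = 1739101/(11181963649/652860) = 1739101*(652860/11181963649) = 1135389478860/11181963649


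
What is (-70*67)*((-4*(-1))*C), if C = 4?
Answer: -75040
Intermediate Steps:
(-70*67)*((-4*(-1))*C) = (-70*67)*(-4*(-1)*4) = -18760*4 = -4690*16 = -75040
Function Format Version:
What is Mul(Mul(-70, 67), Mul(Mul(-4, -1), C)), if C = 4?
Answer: -75040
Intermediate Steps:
Mul(Mul(-70, 67), Mul(Mul(-4, -1), C)) = Mul(Mul(-70, 67), Mul(Mul(-4, -1), 4)) = Mul(-4690, Mul(4, 4)) = Mul(-4690, 16) = -75040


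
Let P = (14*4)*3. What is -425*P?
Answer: -71400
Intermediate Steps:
P = 168 (P = 56*3 = 168)
-425*P = -425*168 = -71400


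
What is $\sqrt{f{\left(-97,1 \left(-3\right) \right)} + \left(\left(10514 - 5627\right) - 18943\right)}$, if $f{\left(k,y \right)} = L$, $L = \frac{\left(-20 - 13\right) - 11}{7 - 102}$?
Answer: $\frac{6 i \sqrt{3523645}}{95} \approx 118.56 i$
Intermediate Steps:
$L = \frac{44}{95}$ ($L = \frac{\left(-20 - 13\right) - 11}{-95} = \left(-33 - 11\right) \left(- \frac{1}{95}\right) = \left(-44\right) \left(- \frac{1}{95}\right) = \frac{44}{95} \approx 0.46316$)
$f{\left(k,y \right)} = \frac{44}{95}$
$\sqrt{f{\left(-97,1 \left(-3\right) \right)} + \left(\left(10514 - 5627\right) - 18943\right)} = \sqrt{\frac{44}{95} + \left(\left(10514 - 5627\right) - 18943\right)} = \sqrt{\frac{44}{95} + \left(4887 - 18943\right)} = \sqrt{\frac{44}{95} - 14056} = \sqrt{- \frac{1335276}{95}} = \frac{6 i \sqrt{3523645}}{95}$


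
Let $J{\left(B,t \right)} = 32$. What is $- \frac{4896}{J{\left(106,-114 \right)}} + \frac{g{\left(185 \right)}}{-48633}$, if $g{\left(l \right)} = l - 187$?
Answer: $- \frac{7440847}{48633} \approx -153.0$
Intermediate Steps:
$g{\left(l \right)} = -187 + l$
$- \frac{4896}{J{\left(106,-114 \right)}} + \frac{g{\left(185 \right)}}{-48633} = - \frac{4896}{32} + \frac{-187 + 185}{-48633} = \left(-4896\right) \frac{1}{32} - - \frac{2}{48633} = -153 + \frac{2}{48633} = - \frac{7440847}{48633}$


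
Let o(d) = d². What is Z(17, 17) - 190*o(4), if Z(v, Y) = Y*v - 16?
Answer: -2767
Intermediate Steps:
Z(v, Y) = -16 + Y*v
Z(17, 17) - 190*o(4) = (-16 + 17*17) - 190*4² = (-16 + 289) - 190*16 = 273 - 3040 = -2767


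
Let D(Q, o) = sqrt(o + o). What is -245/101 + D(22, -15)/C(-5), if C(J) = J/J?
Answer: -245/101 + I*sqrt(30) ≈ -2.4257 + 5.4772*I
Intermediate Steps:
C(J) = 1
D(Q, o) = sqrt(2)*sqrt(o) (D(Q, o) = sqrt(2*o) = sqrt(2)*sqrt(o))
-245/101 + D(22, -15)/C(-5) = -245/101 + (sqrt(2)*sqrt(-15))/1 = -245*1/101 + (sqrt(2)*(I*sqrt(15)))*1 = -245/101 + (I*sqrt(30))*1 = -245/101 + I*sqrt(30)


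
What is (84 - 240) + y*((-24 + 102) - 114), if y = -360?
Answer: 12804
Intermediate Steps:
(84 - 240) + y*((-24 + 102) - 114) = (84 - 240) - 360*((-24 + 102) - 114) = -156 - 360*(78 - 114) = -156 - 360*(-36) = -156 + 12960 = 12804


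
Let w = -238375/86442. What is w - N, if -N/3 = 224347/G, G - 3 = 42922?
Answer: 47946763247/3710522850 ≈ 12.922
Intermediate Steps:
G = 42925 (G = 3 + 42922 = 42925)
N = -673041/42925 ≈ -15.679
w = -238375/86442 (w = -238375*1/86442 = -238375/86442 ≈ -2.7576)
w - N = -238375/86442 - 1*(-673041/42925) = -238375/86442 + 673041/42925 = 47946763247/3710522850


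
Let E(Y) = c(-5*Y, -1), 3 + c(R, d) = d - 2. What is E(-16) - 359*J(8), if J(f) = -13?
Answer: 4661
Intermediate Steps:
c(R, d) = -5 + d (c(R, d) = -3 + (d - 2) = -3 + (-2 + d) = -5 + d)
E(Y) = -6 (E(Y) = -5 - 1 = -6)
E(-16) - 359*J(8) = -6 - 359*(-13) = -6 + 4667 = 4661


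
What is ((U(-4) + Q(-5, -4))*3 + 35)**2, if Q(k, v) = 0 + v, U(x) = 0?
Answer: 529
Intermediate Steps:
Q(k, v) = v
((U(-4) + Q(-5, -4))*3 + 35)**2 = ((0 - 4)*3 + 35)**2 = (-4*3 + 35)**2 = (-12 + 35)**2 = 23**2 = 529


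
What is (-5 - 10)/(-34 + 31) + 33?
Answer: 38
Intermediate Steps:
(-5 - 10)/(-34 + 31) + 33 = -15/(-3) + 33 = -⅓*(-15) + 33 = 5 + 33 = 38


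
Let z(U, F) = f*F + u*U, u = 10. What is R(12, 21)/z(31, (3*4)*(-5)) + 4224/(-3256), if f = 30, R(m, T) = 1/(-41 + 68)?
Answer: -1931077/1488510 ≈ -1.2973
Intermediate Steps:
R(m, T) = 1/27
z(U, F) = 10*U + 30*F (z(U, F) = 30*F + 10*U = 10*U + 30*F)
R(12, 21)/z(31, (3*4)*(-5)) + 4224/(-3256) = 1/(27*(10*31 + 30*((3*4)*(-5)))) + 4224/(-3256) = 1/(27*(310 + 30*(12*(-5)))) + 4224*(-1/3256) = 1/(27*(310 + 30*(-60))) - 48/37 = 1/(27*(310 - 1800)) - 48/37 = (1/27)/(-1490) - 48/37 = (1/27)*(-1/1490) - 48/37 = -1/40230 - 48/37 = -1931077/1488510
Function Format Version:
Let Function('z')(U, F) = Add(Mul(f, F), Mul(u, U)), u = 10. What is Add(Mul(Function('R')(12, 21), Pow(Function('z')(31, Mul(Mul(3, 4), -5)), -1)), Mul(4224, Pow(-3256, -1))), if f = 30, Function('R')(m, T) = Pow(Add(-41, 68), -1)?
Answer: Rational(-1931077, 1488510) ≈ -1.2973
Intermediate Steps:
Function('R')(m, T) = Rational(1, 27) (Function('R')(m, T) = Pow(27, -1) = Rational(1, 27))
Function('z')(U, F) = Add(Mul(10, U), Mul(30, F)) (Function('z')(U, F) = Add(Mul(30, F), Mul(10, U)) = Add(Mul(10, U), Mul(30, F)))
Add(Mul(Function('R')(12, 21), Pow(Function('z')(31, Mul(Mul(3, 4), -5)), -1)), Mul(4224, Pow(-3256, -1))) = Add(Mul(Rational(1, 27), Pow(Add(Mul(10, 31), Mul(30, Mul(Mul(3, 4), -5))), -1)), Mul(4224, Pow(-3256, -1))) = Add(Mul(Rational(1, 27), Pow(Add(310, Mul(30, Mul(12, -5))), -1)), Mul(4224, Rational(-1, 3256))) = Add(Mul(Rational(1, 27), Pow(Add(310, Mul(30, -60)), -1)), Rational(-48, 37)) = Add(Mul(Rational(1, 27), Pow(Add(310, -1800), -1)), Rational(-48, 37)) = Add(Mul(Rational(1, 27), Pow(-1490, -1)), Rational(-48, 37)) = Add(Mul(Rational(1, 27), Rational(-1, 1490)), Rational(-48, 37)) = Add(Rational(-1, 40230), Rational(-48, 37)) = Rational(-1931077, 1488510)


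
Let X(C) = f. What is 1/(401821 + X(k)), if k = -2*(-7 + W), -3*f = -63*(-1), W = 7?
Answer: 1/401800 ≈ 2.4888e-6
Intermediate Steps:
f = -21 (f = -(-21)*(-1) = -1/3*63 = -21)
k = 0 (k = -2*(-7 + 7) = -2*0 = 0)
X(C) = -21
1/(401821 + X(k)) = 1/(401821 - 21) = 1/401800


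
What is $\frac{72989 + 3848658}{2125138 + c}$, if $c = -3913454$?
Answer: $- \frac{3921647}{1788316} \approx -2.1929$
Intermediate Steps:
$\frac{72989 + 3848658}{2125138 + c} = \frac{72989 + 3848658}{2125138 - 3913454} = \frac{3921647}{-1788316} = 3921647 \left(- \frac{1}{1788316}\right) = - \frac{3921647}{1788316}$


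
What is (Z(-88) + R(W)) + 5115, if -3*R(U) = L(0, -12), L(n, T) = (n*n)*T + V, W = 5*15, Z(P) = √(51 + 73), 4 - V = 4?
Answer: 5115 + 2*√31 ≈ 5126.1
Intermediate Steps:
V = 0 (V = 4 - 1*4 = 4 - 4 = 0)
Z(P) = 2*√31 (Z(P) = √124 = 2*√31)
W = 75
L(n, T) = T*n² (L(n, T) = (n*n)*T + 0 = n²*T + 0 = T*n² + 0 = T*n²)
R(U) = 0 (R(U) = -(-4)*0² = -(-4)*0 = -⅓*0 = 0)
(Z(-88) + R(W)) + 5115 = (2*√31 + 0) + 5115 = 2*√31 + 5115 = 5115 + 2*√31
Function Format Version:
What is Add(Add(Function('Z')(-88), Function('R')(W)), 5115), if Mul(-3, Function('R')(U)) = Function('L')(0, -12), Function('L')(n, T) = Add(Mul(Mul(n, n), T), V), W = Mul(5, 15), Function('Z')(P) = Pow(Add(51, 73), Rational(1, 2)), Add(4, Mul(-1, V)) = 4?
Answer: Add(5115, Mul(2, Pow(31, Rational(1, 2)))) ≈ 5126.1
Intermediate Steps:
V = 0 (V = Add(4, Mul(-1, 4)) = Add(4, -4) = 0)
Function('Z')(P) = Mul(2, Pow(31, Rational(1, 2))) (Function('Z')(P) = Pow(124, Rational(1, 2)) = Mul(2, Pow(31, Rational(1, 2))))
W = 75
Function('L')(n, T) = Mul(T, Pow(n, 2)) (Function('L')(n, T) = Add(Mul(Mul(n, n), T), 0) = Add(Mul(Pow(n, 2), T), 0) = Add(Mul(T, Pow(n, 2)), 0) = Mul(T, Pow(n, 2)))
Function('R')(U) = 0 (Function('R')(U) = Mul(Rational(-1, 3), Mul(-12, Pow(0, 2))) = Mul(Rational(-1, 3), Mul(-12, 0)) = Mul(Rational(-1, 3), 0) = 0)
Add(Add(Function('Z')(-88), Function('R')(W)), 5115) = Add(Add(Mul(2, Pow(31, Rational(1, 2))), 0), 5115) = Add(Mul(2, Pow(31, Rational(1, 2))), 5115) = Add(5115, Mul(2, Pow(31, Rational(1, 2))))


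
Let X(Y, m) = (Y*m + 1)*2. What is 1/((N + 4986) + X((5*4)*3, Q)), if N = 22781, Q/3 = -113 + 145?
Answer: 1/39289 ≈ 2.5452e-5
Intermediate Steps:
Q = 96 (Q = 3*(-113 + 145) = 3*32 = 96)
X(Y, m) = 2 + 2*Y*m (X(Y, m) = (1 + Y*m)*2 = 2 + 2*Y*m)
1/((N + 4986) + X((5*4)*3, Q)) = 1/((22781 + 4986) + (2 + 2*((5*4)*3)*96)) = 1/(27767 + (2 + 2*(20*3)*96)) = 1/(27767 + (2 + 2*60*96)) = 1/(27767 + (2 + 11520)) = 1/(27767 + 11522) = 1/39289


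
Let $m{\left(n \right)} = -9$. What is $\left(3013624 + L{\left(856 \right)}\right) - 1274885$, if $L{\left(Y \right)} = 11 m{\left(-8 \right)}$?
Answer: $1738640$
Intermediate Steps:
$L{\left(Y \right)} = -99$ ($L{\left(Y \right)} = 11 \left(-9\right) = -99$)
$\left(3013624 + L{\left(856 \right)}\right) - 1274885 = \left(3013624 - 99\right) - 1274885 = 3013525 - 1274885 = 1738640$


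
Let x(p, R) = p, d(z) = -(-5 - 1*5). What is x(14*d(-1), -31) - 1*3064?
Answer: -2924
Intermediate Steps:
d(z) = 10 (d(z) = -(-5 - 5) = -1*(-10) = 10)
x(14*d(-1), -31) - 1*3064 = 14*10 - 1*3064 = 140 - 3064 = -2924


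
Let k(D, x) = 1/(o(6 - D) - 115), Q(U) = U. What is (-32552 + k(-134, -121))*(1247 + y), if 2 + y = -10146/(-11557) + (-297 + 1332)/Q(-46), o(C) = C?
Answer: -3287417441349/82550 ≈ -3.9823e+7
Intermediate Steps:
y = -546001/23114 (y = -2 + (-10146/(-11557) + (-297 + 1332)/(-46)) = -2 + (-10146*(-1/11557) + 1035*(-1/46)) = -2 + (10146/11557 - 45/2) = -2 - 499773/23114 = -546001/23114 ≈ -23.622)
k(D, x) = 1/(-109 - D) (k(D, x) = 1/((6 - D) - 115) = 1/(-109 - D))
(-32552 + k(-134, -121))*(1247 + y) = (-32552 - 1/(109 - 134))*(1247 - 546001/23114) = (-32552 - 1/(-25))*(28277157/23114) = (-32552 - 1*(-1/25))*(28277157/23114) = (-32552 + 1/25)*(28277157/23114) = -813799/25*28277157/23114 = -3287417441349/82550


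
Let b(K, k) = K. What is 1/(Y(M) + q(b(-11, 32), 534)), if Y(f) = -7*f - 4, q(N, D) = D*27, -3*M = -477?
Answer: 1/13301 ≈ 7.5182e-5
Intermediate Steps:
M = 159 (M = -⅓*(-477) = 159)
q(N, D) = 27*D
Y(f) = -4 - 7*f
1/(Y(M) + q(b(-11, 32), 534)) = 1/((-4 - 7*159) + 27*534) = 1/((-4 - 1113) + 14418) = 1/(-1117 + 14418) = 1/13301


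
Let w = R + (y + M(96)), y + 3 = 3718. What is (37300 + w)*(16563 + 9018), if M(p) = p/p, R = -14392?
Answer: 681068544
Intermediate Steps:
M(p) = 1
y = 3715 (y = -3 + 3718 = 3715)
w = -10676 (w = -14392 + (3715 + 1) = -14392 + 3716 = -10676)
(37300 + w)*(16563 + 9018) = (37300 - 10676)*(16563 + 9018) = 26624*25581 = 681068544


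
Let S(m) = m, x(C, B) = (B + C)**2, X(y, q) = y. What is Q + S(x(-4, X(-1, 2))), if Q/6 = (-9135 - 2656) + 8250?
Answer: -21221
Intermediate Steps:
Q = -21246 (Q = 6*((-9135 - 2656) + 8250) = 6*(-11791 + 8250) = 6*(-3541) = -21246)
Q + S(x(-4, X(-1, 2))) = -21246 + (-1 - 4)**2 = -21246 + (-5)**2 = -21246 + 25 = -21221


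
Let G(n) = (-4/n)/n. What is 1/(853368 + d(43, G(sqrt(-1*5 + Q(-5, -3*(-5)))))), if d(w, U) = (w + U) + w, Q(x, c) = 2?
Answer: 3/2560366 ≈ 1.1717e-6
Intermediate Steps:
G(n) = -4/n**2
d(w, U) = U + 2*w (d(w, U) = (U + w) + w = U + 2*w)
1/(853368 + d(43, G(sqrt(-1*5 + Q(-5, -3*(-5)))))) = 1/(853368 + (-4/(-1*5 + 2) + 2*43)) = 1/(853368 + (-4/(-5 + 2) + 86)) = 1/(853368 + (-4/(sqrt(-3))**2 + 86)) = 1/(853368 + (-4/(I*sqrt(3))**2 + 86)) = 1/(853368 + (-4*(-1/3) + 86)) = 1/(853368 + (4/3 + 86)) = 1/(853368 + 262/3) = 1/(2560366/3) = 3/2560366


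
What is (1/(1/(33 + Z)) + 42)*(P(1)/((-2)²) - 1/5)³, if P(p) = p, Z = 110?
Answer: 37/1600 ≈ 0.023125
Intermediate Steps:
(1/(1/(33 + Z)) + 42)*(P(1)/((-2)²) - 1/5)³ = (1/(1/(33 + 110)) + 42)*(1/(-2)² - 1/5)³ = (1/(1/143) + 42)*(1/4 - 1*⅕)³ = (1/(1/143) + 42)*(1*(¼) - ⅕)³ = (143 + 42)*(¼ - ⅕)³ = 185*(1/20)³ = 185*(1/8000) = 37/1600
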